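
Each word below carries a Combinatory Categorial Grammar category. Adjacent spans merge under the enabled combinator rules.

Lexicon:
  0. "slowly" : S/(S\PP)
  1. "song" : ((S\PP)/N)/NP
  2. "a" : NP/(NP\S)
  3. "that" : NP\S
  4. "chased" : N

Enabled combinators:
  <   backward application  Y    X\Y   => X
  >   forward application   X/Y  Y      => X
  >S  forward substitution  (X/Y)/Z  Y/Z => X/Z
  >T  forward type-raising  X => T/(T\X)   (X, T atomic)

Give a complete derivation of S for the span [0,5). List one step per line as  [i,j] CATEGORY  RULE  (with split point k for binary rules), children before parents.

[0,1] S/(S\PP)  lex  "slowly"
[1,2] ((S\PP)/N)/NP  lex  "song"
[2,3] NP/(NP\S)  lex  "a"
[3,4] NP\S  lex  "that"
[2,4] NP  >  k=3
[1,4] (S\PP)/N  >  k=2
[4,5] N  lex  "chased"
[1,5] S\PP  >  k=4
[0,5] S  >  k=1

[0,5] S   >
  [0,1] "slowly" : S/(S\PP)
  [1,5] S\PP   >
    [1,4] (S\PP)/N   >
      [1,2] "song" : ((S\PP)/N)/NP
      [2,4] NP   >
        [2,3] "a" : NP/(NP\S)
        [3,4] "that" : NP\S
    [4,5] "chased" : N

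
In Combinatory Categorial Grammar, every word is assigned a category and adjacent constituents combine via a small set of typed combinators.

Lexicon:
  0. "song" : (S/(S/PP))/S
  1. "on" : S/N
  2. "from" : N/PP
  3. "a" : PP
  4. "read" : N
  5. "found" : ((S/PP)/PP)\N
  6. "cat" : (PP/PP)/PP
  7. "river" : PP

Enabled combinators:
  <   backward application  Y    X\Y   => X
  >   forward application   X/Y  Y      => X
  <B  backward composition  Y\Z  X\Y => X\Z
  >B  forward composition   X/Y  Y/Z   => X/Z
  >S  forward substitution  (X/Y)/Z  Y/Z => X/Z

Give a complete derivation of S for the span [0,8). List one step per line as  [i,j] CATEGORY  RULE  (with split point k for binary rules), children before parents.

[0,1] (S/(S/PP))/S  lex  "song"
[1,2] S/N  lex  "on"
[2,3] N/PP  lex  "from"
[3,4] PP  lex  "a"
[2,4] N  >  k=3
[1,4] S  >  k=2
[0,4] S/(S/PP)  >  k=1
[4,5] N  lex  "read"
[5,6] ((S/PP)/PP)\N  lex  "found"
[4,6] (S/PP)/PP  <  k=5
[6,7] (PP/PP)/PP  lex  "cat"
[7,8] PP  lex  "river"
[6,8] PP/PP  >  k=7
[4,8] S/PP  >S  k=6
[0,8] S  >  k=4

[0,8] S   >
  [0,4] S/(S/PP)   >
    [0,1] "song" : (S/(S/PP))/S
    [1,4] S   >
      [1,2] "on" : S/N
      [2,4] N   >
        [2,3] "from" : N/PP
        [3,4] "a" : PP
  [4,8] S/PP   >S
    [4,6] (S/PP)/PP   <
      [4,5] "read" : N
      [5,6] "found" : ((S/PP)/PP)\N
    [6,8] PP/PP   >
      [6,7] "cat" : (PP/PP)/PP
      [7,8] "river" : PP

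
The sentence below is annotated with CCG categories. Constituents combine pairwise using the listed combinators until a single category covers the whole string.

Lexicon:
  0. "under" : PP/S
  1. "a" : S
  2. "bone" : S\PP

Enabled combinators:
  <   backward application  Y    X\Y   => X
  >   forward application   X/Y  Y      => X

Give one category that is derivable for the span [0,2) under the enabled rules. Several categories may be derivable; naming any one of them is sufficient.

[0,3] S   <
  [0,2] PP   >
    [0,1] "under" : PP/S
    [1,2] "a" : S
  [2,3] "bone" : S\PP

PP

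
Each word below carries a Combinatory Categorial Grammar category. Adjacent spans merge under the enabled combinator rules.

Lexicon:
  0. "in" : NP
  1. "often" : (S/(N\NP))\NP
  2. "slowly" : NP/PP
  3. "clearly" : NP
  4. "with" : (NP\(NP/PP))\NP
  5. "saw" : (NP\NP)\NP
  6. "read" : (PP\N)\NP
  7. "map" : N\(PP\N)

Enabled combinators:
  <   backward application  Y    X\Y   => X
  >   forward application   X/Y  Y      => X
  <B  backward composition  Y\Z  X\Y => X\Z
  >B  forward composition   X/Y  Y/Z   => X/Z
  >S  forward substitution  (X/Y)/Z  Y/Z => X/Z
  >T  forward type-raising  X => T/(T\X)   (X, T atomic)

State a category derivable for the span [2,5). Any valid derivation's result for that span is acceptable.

NP

[0,8] S   >
  [0,2] S/(N\NP)   <
    [0,1] "in" : NP
    [1,2] "often" : (S/(N\NP))\NP
  [2,8] N\NP   <B
    [2,6] NP\NP   <
      [2,5] NP   <
        [2,3] "slowly" : NP/PP
        [3,5] NP\(NP/PP)   <
          [3,4] "clearly" : NP
          [4,5] "with" : (NP\(NP/PP))\NP
      [5,6] "saw" : (NP\NP)\NP
    [6,8] N\NP   <B
      [6,7] "read" : (PP\N)\NP
      [7,8] "map" : N\(PP\N)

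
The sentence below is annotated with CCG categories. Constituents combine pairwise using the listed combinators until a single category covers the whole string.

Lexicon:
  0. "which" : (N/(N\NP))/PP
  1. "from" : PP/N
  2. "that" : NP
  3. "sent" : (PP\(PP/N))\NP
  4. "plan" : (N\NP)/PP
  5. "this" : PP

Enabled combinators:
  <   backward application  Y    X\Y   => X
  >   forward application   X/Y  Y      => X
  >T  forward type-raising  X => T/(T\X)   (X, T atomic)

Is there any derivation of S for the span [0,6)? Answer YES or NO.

(N/(N\NP))/PP PP/N NP (PP\(PP/N))\NP (N\NP)/PP PP
CKY chart[0,6] = {N, N/(N\N), NP/(NP\N), PP/(PP\N), S/(S\N)}; S ∉ chart

NO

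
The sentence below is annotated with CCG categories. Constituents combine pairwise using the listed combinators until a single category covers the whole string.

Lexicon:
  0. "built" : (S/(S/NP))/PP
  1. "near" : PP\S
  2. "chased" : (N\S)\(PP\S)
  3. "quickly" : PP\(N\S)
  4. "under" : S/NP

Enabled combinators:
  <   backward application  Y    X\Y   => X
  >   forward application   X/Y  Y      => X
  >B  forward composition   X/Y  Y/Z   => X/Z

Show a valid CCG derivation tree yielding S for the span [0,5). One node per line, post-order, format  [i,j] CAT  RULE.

[0,1] (S/(S/NP))/PP  lex  "built"
[1,2] PP\S  lex  "near"
[2,3] (N\S)\(PP\S)  lex  "chased"
[1,3] N\S  <  k=2
[3,4] PP\(N\S)  lex  "quickly"
[1,4] PP  <  k=3
[0,4] S/(S/NP)  >  k=1
[4,5] S/NP  lex  "under"
[0,5] S  >  k=4

[0,5] S   >
  [0,4] S/(S/NP)   >
    [0,1] "built" : (S/(S/NP))/PP
    [1,4] PP   <
      [1,3] N\S   <
        [1,2] "near" : PP\S
        [2,3] "chased" : (N\S)\(PP\S)
      [3,4] "quickly" : PP\(N\S)
  [4,5] "under" : S/NP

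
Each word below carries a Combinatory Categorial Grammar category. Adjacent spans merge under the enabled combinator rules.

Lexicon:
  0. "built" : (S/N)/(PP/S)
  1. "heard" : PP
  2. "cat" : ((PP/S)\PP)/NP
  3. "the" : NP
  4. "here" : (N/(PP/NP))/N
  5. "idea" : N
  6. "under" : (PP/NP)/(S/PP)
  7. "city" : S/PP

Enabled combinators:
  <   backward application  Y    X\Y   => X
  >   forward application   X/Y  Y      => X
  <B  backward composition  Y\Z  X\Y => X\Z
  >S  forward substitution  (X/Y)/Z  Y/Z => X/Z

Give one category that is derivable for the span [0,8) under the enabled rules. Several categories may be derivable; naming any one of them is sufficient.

S

[0,8] S   >
  [0,4] S/N   >
    [0,1] "built" : (S/N)/(PP/S)
    [1,4] PP/S   <
      [1,2] "heard" : PP
      [2,4] (PP/S)\PP   >
        [2,3] "cat" : ((PP/S)\PP)/NP
        [3,4] "the" : NP
  [4,8] N   >
    [4,6] N/(PP/NP)   >
      [4,5] "here" : (N/(PP/NP))/N
      [5,6] "idea" : N
    [6,8] PP/NP   >
      [6,7] "under" : (PP/NP)/(S/PP)
      [7,8] "city" : S/PP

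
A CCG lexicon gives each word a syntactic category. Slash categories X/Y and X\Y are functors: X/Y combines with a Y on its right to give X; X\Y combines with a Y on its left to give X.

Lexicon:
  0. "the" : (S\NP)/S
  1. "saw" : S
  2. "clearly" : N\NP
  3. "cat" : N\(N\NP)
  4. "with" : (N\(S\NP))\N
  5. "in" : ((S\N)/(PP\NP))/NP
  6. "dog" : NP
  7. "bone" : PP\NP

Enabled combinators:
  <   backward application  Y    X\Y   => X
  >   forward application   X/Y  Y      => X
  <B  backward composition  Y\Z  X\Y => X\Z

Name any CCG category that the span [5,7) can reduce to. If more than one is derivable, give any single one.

[0,8] S   <
  [0,5] N   <
    [0,2] S\NP   >
      [0,1] "the" : (S\NP)/S
      [1,2] "saw" : S
    [2,5] N\(S\NP)   <
      [2,4] N   <
        [2,3] "clearly" : N\NP
        [3,4] "cat" : N\(N\NP)
      [4,5] "with" : (N\(S\NP))\N
  [5,8] S\N   >
    [5,7] (S\N)/(PP\NP)   >
      [5,6] "in" : ((S\N)/(PP\NP))/NP
      [6,7] "dog" : NP
    [7,8] "bone" : PP\NP

(S\N)/(PP\NP)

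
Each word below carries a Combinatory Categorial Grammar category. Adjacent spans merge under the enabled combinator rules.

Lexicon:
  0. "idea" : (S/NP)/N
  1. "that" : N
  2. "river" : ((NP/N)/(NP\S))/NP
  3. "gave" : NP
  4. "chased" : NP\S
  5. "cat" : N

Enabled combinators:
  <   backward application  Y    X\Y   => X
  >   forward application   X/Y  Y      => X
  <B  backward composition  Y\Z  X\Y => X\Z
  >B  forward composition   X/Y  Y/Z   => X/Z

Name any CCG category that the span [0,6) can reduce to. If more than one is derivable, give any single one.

S

[0,6] S   >
  [0,2] S/NP   >
    [0,1] "idea" : (S/NP)/N
    [1,2] "that" : N
  [2,6] NP   >
    [2,5] NP/N   >
      [2,4] (NP/N)/(NP\S)   >
        [2,3] "river" : ((NP/N)/(NP\S))/NP
        [3,4] "gave" : NP
      [4,5] "chased" : NP\S
    [5,6] "cat" : N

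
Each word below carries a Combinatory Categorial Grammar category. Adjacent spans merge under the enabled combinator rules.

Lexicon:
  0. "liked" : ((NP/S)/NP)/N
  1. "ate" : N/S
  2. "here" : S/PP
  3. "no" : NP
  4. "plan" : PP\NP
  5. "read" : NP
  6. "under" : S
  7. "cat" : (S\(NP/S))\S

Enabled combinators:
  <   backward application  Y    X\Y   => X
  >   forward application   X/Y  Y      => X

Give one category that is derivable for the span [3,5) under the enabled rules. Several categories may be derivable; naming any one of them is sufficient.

PP

[0,8] S   <
  [0,6] NP/S   >
    [0,5] (NP/S)/NP   >
      [0,1] "liked" : ((NP/S)/NP)/N
      [1,5] N   >
        [1,2] "ate" : N/S
        [2,5] S   >
          [2,3] "here" : S/PP
          [3,5] PP   <
            [3,4] "no" : NP
            [4,5] "plan" : PP\NP
    [5,6] "read" : NP
  [6,8] S\(NP/S)   <
    [6,7] "under" : S
    [7,8] "cat" : (S\(NP/S))\S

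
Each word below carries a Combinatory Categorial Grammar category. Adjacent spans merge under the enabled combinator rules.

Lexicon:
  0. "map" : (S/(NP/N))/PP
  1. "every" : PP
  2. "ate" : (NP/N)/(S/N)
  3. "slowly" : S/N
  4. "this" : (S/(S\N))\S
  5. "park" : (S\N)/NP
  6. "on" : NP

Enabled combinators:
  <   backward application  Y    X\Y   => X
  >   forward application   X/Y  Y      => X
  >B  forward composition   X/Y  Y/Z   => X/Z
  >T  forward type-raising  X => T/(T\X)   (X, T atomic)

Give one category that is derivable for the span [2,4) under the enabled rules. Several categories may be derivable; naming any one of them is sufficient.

[0,7] S   >
  [0,5] S/(S\N)   <
    [0,4] S   >
      [0,2] S/(NP/N)   >
        [0,1] "map" : (S/(NP/N))/PP
        [1,2] "every" : PP
      [2,4] NP/N   >
        [2,3] "ate" : (NP/N)/(S/N)
        [3,4] "slowly" : S/N
    [4,5] "this" : (S/(S\N))\S
  [5,7] S\N   >
    [5,6] "park" : (S\N)/NP
    [6,7] "on" : NP

NP/N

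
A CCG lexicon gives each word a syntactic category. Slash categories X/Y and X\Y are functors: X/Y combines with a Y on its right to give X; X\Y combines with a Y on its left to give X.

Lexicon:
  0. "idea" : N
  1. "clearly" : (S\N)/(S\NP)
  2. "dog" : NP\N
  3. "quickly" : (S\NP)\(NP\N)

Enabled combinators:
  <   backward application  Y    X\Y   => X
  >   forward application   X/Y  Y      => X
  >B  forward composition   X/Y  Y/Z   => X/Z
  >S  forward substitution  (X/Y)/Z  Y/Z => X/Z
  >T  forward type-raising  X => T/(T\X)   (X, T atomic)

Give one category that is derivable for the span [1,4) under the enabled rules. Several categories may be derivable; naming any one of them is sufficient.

S\N

[0,4] S   >
  [0,1] S/(S\N)   >T
    [0,1] "idea" : N
  [1,4] S\N   >
    [1,2] "clearly" : (S\N)/(S\NP)
    [2,4] S\NP   <
      [2,3] "dog" : NP\N
      [3,4] "quickly" : (S\NP)\(NP\N)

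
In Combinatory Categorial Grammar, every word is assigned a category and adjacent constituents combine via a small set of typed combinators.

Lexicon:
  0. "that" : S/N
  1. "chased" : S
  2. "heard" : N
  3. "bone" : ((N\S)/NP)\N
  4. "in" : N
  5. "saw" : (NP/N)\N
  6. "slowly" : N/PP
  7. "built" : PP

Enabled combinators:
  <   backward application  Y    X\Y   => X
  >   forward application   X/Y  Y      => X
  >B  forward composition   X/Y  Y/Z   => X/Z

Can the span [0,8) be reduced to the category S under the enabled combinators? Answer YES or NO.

YES

[0,8] S   >
  [0,1] "that" : S/N
  [1,8] N   <
    [1,2] "chased" : S
    [2,8] N\S   >
      [2,4] (N\S)/NP   <
        [2,3] "heard" : N
        [3,4] "bone" : ((N\S)/NP)\N
      [4,8] NP   >
        [4,6] NP/N   <
          [4,5] "in" : N
          [5,6] "saw" : (NP/N)\N
        [6,8] N   >
          [6,7] "slowly" : N/PP
          [7,8] "built" : PP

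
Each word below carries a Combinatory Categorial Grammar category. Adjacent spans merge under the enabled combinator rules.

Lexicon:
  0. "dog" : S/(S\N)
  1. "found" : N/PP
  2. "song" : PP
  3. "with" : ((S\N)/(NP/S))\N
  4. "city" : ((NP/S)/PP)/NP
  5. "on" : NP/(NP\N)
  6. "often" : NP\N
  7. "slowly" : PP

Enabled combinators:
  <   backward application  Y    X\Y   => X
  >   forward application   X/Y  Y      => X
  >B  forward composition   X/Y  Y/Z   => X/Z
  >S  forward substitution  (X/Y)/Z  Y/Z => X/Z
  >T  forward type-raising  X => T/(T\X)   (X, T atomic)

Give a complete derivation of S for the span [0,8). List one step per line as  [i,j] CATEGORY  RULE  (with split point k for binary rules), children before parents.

[0,1] S/(S\N)  lex  "dog"
[1,2] N/PP  lex  "found"
[2,3] PP  lex  "song"
[1,3] N  >  k=2
[3,4] ((S\N)/(NP/S))\N  lex  "with"
[1,4] (S\N)/(NP/S)  <  k=3
[4,5] ((NP/S)/PP)/NP  lex  "city"
[5,6] NP/(NP\N)  lex  "on"
[6,7] NP\N  lex  "often"
[5,7] NP  >  k=6
[4,7] (NP/S)/PP  >  k=5
[7,8] PP  lex  "slowly"
[4,8] NP/S  >  k=7
[1,8] S\N  >  k=4
[0,8] S  >  k=1

[0,8] S   >
  [0,1] "dog" : S/(S\N)
  [1,8] S\N   >
    [1,4] (S\N)/(NP/S)   <
      [1,3] N   >
        [1,2] "found" : N/PP
        [2,3] "song" : PP
      [3,4] "with" : ((S\N)/(NP/S))\N
    [4,8] NP/S   >
      [4,7] (NP/S)/PP   >
        [4,5] "city" : ((NP/S)/PP)/NP
        [5,7] NP   >
          [5,6] "on" : NP/(NP\N)
          [6,7] "often" : NP\N
      [7,8] "slowly" : PP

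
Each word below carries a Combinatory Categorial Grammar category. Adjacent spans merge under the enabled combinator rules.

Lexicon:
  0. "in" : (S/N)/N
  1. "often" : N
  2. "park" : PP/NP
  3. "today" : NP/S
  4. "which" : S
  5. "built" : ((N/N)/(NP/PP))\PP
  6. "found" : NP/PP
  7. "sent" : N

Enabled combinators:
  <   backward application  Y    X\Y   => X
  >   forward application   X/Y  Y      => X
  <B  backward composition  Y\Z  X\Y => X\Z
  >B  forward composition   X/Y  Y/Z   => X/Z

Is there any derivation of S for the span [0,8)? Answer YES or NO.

[0,8] S   >
  [0,7] S/N   >B
    [0,2] S/N   >
      [0,1] "in" : (S/N)/N
      [1,2] "often" : N
    [2,7] N/N   >
      [2,6] (N/N)/(NP/PP)   <
        [2,5] PP   >
          [2,4] PP/S   >B
            [2,3] "park" : PP/NP
            [3,4] "today" : NP/S
          [4,5] "which" : S
        [5,6] "built" : ((N/N)/(NP/PP))\PP
      [6,7] "found" : NP/PP
  [7,8] "sent" : N

YES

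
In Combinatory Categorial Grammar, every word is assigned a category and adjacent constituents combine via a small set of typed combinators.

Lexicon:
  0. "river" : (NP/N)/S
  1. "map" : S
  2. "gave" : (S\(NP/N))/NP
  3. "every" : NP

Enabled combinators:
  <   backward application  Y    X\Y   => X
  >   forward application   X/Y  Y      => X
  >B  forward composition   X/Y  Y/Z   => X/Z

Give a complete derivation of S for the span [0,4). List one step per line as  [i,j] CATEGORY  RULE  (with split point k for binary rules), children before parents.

[0,1] (NP/N)/S  lex  "river"
[1,2] S  lex  "map"
[0,2] NP/N  >  k=1
[2,3] (S\(NP/N))/NP  lex  "gave"
[3,4] NP  lex  "every"
[2,4] S\(NP/N)  >  k=3
[0,4] S  <  k=2

[0,4] S   <
  [0,2] NP/N   >
    [0,1] "river" : (NP/N)/S
    [1,2] "map" : S
  [2,4] S\(NP/N)   >
    [2,3] "gave" : (S\(NP/N))/NP
    [3,4] "every" : NP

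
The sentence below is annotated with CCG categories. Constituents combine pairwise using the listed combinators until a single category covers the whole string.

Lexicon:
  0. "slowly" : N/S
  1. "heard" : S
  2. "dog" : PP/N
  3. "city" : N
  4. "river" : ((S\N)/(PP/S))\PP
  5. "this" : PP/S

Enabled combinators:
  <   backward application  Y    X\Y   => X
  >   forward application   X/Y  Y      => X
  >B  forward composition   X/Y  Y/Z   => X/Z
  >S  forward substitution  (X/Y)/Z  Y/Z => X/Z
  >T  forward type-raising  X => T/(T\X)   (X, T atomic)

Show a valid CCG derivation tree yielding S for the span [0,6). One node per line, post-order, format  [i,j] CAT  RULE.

[0,6] S   <
  [0,2] N   >
    [0,1] "slowly" : N/S
    [1,2] "heard" : S
  [2,6] S\N   >
    [2,5] (S\N)/(PP/S)   <
      [2,4] PP   >
        [2,3] "dog" : PP/N
        [3,4] "city" : N
      [4,5] "river" : ((S\N)/(PP/S))\PP
    [5,6] "this" : PP/S

[0,1] N/S  lex  "slowly"
[1,2] S  lex  "heard"
[0,2] N  >  k=1
[2,3] PP/N  lex  "dog"
[3,4] N  lex  "city"
[2,4] PP  >  k=3
[4,5] ((S\N)/(PP/S))\PP  lex  "river"
[2,5] (S\N)/(PP/S)  <  k=4
[5,6] PP/S  lex  "this"
[2,6] S\N  >  k=5
[0,6] S  <  k=2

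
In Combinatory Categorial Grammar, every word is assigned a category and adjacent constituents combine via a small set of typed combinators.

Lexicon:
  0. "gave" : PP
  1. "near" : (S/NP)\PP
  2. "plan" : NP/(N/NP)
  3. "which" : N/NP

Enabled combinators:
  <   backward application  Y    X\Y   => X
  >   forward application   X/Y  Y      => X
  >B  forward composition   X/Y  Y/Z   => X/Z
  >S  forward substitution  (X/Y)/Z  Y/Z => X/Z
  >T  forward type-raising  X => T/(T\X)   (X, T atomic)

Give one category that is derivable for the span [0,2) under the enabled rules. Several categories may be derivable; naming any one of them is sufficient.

[0,4] S   >
  [0,2] S/NP   <
    [0,1] "gave" : PP
    [1,2] "near" : (S/NP)\PP
  [2,4] NP   >
    [2,3] "plan" : NP/(N/NP)
    [3,4] "which" : N/NP

S/NP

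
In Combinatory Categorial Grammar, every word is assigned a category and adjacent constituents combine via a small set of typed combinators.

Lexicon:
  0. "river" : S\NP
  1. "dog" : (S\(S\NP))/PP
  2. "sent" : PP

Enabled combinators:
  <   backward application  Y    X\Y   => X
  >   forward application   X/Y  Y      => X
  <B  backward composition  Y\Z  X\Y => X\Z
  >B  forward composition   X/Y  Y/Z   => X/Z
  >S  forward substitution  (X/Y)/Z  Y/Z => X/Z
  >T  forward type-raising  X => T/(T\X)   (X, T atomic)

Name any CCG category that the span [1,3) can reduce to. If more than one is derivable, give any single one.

[0,3] S   <
  [0,1] "river" : S\NP
  [1,3] S\(S\NP)   >
    [1,2] "dog" : (S\(S\NP))/PP
    [2,3] "sent" : PP

S\(S\NP)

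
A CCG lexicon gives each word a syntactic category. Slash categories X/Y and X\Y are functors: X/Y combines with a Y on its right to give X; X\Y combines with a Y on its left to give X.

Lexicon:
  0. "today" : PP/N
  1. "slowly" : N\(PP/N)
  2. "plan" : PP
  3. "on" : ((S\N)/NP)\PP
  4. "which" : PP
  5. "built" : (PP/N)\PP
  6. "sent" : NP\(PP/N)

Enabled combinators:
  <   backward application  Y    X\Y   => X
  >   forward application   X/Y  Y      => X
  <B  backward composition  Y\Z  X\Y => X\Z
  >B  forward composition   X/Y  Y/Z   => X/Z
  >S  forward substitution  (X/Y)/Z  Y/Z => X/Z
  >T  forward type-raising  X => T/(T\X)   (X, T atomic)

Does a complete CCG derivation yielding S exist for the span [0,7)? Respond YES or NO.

YES

[0,7] S   <
  [0,2] N   <
    [0,1] "today" : PP/N
    [1,2] "slowly" : N\(PP/N)
  [2,7] S\N   >
    [2,4] (S\N)/NP   <
      [2,3] "plan" : PP
      [3,4] "on" : ((S\N)/NP)\PP
    [4,7] NP   <
      [4,6] PP/N   <
        [4,5] "which" : PP
        [5,6] "built" : (PP/N)\PP
      [6,7] "sent" : NP\(PP/N)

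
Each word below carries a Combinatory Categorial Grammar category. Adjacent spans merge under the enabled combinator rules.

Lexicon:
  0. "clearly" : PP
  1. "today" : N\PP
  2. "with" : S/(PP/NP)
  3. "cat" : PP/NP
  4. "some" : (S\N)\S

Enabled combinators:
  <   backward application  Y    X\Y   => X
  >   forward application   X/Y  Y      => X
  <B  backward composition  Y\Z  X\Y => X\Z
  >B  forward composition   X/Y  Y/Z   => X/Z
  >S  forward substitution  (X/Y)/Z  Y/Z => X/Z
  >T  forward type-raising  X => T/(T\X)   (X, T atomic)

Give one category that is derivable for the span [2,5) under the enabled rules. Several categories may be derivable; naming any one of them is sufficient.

[0,5] S   >
  [0,1] S/(S\PP)   >T
    [0,1] "clearly" : PP
  [1,5] S\PP   <B
    [1,2] "today" : N\PP
    [2,5] S\N   <
      [2,4] S   >
        [2,3] "with" : S/(PP/NP)
        [3,4] "cat" : PP/NP
      [4,5] "some" : (S\N)\S

S\N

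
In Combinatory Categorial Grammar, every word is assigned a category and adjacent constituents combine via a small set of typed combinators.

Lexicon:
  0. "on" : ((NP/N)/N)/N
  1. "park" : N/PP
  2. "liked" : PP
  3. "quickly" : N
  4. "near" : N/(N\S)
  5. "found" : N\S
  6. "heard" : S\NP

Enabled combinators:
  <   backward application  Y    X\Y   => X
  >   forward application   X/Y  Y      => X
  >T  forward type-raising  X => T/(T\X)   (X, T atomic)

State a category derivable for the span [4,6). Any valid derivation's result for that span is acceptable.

N

[0,7] S   <
  [0,6] NP   >
    [0,4] NP/N   >
      [0,3] (NP/N)/N   >
        [0,1] "on" : ((NP/N)/N)/N
        [1,3] N   >
          [1,2] "park" : N/PP
          [2,3] "liked" : PP
      [3,4] "quickly" : N
    [4,6] N   >
      [4,5] "near" : N/(N\S)
      [5,6] "found" : N\S
  [6,7] "heard" : S\NP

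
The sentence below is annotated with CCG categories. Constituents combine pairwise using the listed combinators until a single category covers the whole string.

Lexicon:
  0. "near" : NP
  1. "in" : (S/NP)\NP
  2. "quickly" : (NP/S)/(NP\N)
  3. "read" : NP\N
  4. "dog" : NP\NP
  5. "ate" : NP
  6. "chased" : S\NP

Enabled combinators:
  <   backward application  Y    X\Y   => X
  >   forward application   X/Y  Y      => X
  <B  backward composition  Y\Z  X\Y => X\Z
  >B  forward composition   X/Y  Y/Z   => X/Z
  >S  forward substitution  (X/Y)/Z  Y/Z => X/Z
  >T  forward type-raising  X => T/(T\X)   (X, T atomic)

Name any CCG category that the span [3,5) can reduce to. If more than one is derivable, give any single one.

[0,7] S   >
  [0,2] S/NP   <
    [0,1] "near" : NP
    [1,2] "in" : (S/NP)\NP
  [2,7] NP   >
    [2,5] NP/S   >
      [2,3] "quickly" : (NP/S)/(NP\N)
      [3,5] NP\N   <B
        [3,4] "read" : NP\N
        [4,5] "dog" : NP\NP
    [5,7] S   <
      [5,6] "ate" : NP
      [6,7] "chased" : S\NP

NP\N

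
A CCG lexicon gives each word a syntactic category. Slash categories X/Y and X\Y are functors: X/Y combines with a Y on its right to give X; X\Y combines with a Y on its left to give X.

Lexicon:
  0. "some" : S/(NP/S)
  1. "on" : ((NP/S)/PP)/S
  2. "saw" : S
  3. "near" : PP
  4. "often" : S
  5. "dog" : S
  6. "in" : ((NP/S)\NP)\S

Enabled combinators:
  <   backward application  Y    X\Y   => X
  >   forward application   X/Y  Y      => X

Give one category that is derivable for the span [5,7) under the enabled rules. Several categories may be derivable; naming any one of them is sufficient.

[0,7] S   >
  [0,1] "some" : S/(NP/S)
  [1,7] NP/S   <
    [1,5] NP   >
      [1,4] NP/S   >
        [1,3] (NP/S)/PP   >
          [1,2] "on" : ((NP/S)/PP)/S
          [2,3] "saw" : S
        [3,4] "near" : PP
      [4,5] "often" : S
    [5,7] (NP/S)\NP   <
      [5,6] "dog" : S
      [6,7] "in" : ((NP/S)\NP)\S

(NP/S)\NP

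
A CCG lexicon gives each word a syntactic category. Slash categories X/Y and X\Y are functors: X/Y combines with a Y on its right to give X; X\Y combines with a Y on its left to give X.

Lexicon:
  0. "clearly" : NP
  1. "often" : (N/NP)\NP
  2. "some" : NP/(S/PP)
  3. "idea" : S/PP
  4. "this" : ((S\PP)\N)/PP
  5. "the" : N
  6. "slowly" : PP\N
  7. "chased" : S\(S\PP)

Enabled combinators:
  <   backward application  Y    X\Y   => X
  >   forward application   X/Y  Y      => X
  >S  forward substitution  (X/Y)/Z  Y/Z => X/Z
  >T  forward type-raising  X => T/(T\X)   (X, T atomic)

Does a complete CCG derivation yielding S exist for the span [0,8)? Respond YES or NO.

YES

[0,8] S   <
  [0,7] S\PP   <
    [0,4] N   >
      [0,2] N/NP   <
        [0,1] "clearly" : NP
        [1,2] "often" : (N/NP)\NP
      [2,4] NP   >
        [2,3] "some" : NP/(S/PP)
        [3,4] "idea" : S/PP
    [4,7] (S\PP)\N   >
      [4,5] "this" : ((S\PP)\N)/PP
      [5,7] PP   <
        [5,6] "the" : N
        [6,7] "slowly" : PP\N
  [7,8] "chased" : S\(S\PP)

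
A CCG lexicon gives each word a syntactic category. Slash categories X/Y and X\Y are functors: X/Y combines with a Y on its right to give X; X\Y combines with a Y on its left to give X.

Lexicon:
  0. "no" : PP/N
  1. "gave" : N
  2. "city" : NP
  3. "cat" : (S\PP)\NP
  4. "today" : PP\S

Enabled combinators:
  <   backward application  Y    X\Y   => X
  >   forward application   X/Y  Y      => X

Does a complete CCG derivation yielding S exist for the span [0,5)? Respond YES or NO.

PP/N N NP (S\PP)\NP PP\S
CKY chart[0,5] = {PP}; S ∉ chart

NO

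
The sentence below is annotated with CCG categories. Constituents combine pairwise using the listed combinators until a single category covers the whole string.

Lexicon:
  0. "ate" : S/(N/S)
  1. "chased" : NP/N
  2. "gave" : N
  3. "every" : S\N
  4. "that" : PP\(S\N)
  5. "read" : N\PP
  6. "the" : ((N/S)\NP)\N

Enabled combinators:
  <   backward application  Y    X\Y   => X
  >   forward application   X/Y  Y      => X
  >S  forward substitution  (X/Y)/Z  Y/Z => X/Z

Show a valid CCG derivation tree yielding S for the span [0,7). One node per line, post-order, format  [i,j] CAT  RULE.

[0,1] S/(N/S)  lex  "ate"
[1,2] NP/N  lex  "chased"
[2,3] N  lex  "gave"
[1,3] NP  >  k=2
[3,4] S\N  lex  "every"
[4,5] PP\(S\N)  lex  "that"
[3,5] PP  <  k=4
[5,6] N\PP  lex  "read"
[3,6] N  <  k=5
[6,7] ((N/S)\NP)\N  lex  "the"
[3,7] (N/S)\NP  <  k=6
[1,7] N/S  <  k=3
[0,7] S  >  k=1

[0,7] S   >
  [0,1] "ate" : S/(N/S)
  [1,7] N/S   <
    [1,3] NP   >
      [1,2] "chased" : NP/N
      [2,3] "gave" : N
    [3,7] (N/S)\NP   <
      [3,6] N   <
        [3,5] PP   <
          [3,4] "every" : S\N
          [4,5] "that" : PP\(S\N)
        [5,6] "read" : N\PP
      [6,7] "the" : ((N/S)\NP)\N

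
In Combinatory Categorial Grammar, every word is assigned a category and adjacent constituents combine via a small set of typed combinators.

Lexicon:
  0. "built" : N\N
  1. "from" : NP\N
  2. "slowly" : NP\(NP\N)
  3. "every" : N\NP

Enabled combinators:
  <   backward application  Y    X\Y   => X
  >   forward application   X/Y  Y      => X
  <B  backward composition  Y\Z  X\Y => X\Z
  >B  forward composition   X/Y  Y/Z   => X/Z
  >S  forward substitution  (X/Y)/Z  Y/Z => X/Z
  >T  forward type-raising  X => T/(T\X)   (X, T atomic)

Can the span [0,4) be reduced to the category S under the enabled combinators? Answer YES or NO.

N\N NP\N NP\(NP\N) N\NP
CKY chart[0,4] = {N, N/(N\N), NP/(NP\N), PP/(PP\N), S/(S\N)}; S ∉ chart

NO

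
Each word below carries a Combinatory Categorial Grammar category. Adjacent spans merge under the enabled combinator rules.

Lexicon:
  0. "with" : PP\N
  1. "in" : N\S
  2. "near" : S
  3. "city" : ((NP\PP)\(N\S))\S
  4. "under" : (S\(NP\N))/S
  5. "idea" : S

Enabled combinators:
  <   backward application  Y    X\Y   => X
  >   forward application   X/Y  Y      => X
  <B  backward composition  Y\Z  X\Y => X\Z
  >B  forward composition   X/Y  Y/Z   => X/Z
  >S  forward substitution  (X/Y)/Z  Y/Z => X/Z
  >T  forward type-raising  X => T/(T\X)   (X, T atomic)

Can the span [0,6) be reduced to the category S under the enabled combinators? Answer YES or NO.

[0,6] S   <
  [0,4] NP\N   <B
    [0,1] "with" : PP\N
    [1,4] NP\PP   <
      [1,2] "in" : N\S
      [2,4] (NP\PP)\(N\S)   <
        [2,3] "near" : S
        [3,4] "city" : ((NP\PP)\(N\S))\S
  [4,6] S\(NP\N)   >
    [4,5] "under" : (S\(NP\N))/S
    [5,6] "idea" : S

YES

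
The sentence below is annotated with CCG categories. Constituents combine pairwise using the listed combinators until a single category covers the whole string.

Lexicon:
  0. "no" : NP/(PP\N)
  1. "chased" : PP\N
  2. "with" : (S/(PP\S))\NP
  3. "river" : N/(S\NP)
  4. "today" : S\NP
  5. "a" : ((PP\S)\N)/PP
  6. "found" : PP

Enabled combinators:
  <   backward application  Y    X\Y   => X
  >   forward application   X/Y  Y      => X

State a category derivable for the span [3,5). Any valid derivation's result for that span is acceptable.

[0,7] S   >
  [0,3] S/(PP\S)   <
    [0,2] NP   >
      [0,1] "no" : NP/(PP\N)
      [1,2] "chased" : PP\N
    [2,3] "with" : (S/(PP\S))\NP
  [3,7] PP\S   <
    [3,5] N   >
      [3,4] "river" : N/(S\NP)
      [4,5] "today" : S\NP
    [5,7] (PP\S)\N   >
      [5,6] "a" : ((PP\S)\N)/PP
      [6,7] "found" : PP

N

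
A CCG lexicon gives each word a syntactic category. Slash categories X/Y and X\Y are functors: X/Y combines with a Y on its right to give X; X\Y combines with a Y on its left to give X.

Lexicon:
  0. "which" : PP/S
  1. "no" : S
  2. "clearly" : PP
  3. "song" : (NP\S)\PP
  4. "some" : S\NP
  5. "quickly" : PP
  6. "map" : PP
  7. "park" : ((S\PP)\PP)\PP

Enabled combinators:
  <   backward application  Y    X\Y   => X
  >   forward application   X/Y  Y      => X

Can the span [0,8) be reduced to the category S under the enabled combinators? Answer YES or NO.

[0,8] S   <
  [0,5] PP   >
    [0,1] "which" : PP/S
    [1,5] S   <
      [1,4] NP   <
        [1,2] "no" : S
        [2,4] NP\S   <
          [2,3] "clearly" : PP
          [3,4] "song" : (NP\S)\PP
      [4,5] "some" : S\NP
  [5,8] S\PP   <
    [5,6] "quickly" : PP
    [6,8] (S\PP)\PP   <
      [6,7] "map" : PP
      [7,8] "park" : ((S\PP)\PP)\PP

YES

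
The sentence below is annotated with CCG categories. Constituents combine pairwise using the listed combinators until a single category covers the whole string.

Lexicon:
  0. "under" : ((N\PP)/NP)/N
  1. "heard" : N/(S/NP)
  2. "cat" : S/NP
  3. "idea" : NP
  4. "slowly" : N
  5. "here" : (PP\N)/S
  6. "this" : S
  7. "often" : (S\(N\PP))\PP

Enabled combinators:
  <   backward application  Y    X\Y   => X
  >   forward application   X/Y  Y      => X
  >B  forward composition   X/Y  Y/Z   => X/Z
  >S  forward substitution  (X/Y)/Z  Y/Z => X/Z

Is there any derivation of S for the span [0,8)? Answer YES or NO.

[0,8] S   <
  [0,4] N\PP   >
    [0,3] (N\PP)/NP   >
      [0,1] "under" : ((N\PP)/NP)/N
      [1,3] N   >
        [1,2] "heard" : N/(S/NP)
        [2,3] "cat" : S/NP
    [3,4] "idea" : NP
  [4,8] S\(N\PP)   <
    [4,7] PP   <
      [4,5] "slowly" : N
      [5,7] PP\N   >
        [5,6] "here" : (PP\N)/S
        [6,7] "this" : S
    [7,8] "often" : (S\(N\PP))\PP

YES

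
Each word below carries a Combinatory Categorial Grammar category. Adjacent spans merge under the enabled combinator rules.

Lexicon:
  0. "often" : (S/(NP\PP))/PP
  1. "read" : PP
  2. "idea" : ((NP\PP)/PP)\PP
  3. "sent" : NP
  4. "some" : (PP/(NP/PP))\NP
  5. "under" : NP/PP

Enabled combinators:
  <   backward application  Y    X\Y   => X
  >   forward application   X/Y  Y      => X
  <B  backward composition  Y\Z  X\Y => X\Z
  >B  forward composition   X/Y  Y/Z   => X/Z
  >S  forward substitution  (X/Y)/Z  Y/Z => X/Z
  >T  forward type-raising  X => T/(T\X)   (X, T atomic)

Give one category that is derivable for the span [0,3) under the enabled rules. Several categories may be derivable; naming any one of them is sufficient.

[0,6] S   >
  [0,3] S/PP   >S
    [0,1] "often" : (S/(NP\PP))/PP
    [1,3] (NP\PP)/PP   <
      [1,2] "read" : PP
      [2,3] "idea" : ((NP\PP)/PP)\PP
  [3,6] PP   >
    [3,5] PP/(NP/PP)   <
      [3,4] "sent" : NP
      [4,5] "some" : (PP/(NP/PP))\NP
    [5,6] "under" : NP/PP

S/PP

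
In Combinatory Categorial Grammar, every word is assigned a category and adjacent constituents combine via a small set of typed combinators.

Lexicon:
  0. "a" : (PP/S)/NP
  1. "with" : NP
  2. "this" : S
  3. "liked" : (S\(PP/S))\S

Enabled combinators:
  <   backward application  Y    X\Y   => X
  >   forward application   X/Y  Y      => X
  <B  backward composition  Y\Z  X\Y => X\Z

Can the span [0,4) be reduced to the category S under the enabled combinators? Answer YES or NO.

[0,4] S   <
  [0,2] PP/S   >
    [0,1] "a" : (PP/S)/NP
    [1,2] "with" : NP
  [2,4] S\(PP/S)   <
    [2,3] "this" : S
    [3,4] "liked" : (S\(PP/S))\S

YES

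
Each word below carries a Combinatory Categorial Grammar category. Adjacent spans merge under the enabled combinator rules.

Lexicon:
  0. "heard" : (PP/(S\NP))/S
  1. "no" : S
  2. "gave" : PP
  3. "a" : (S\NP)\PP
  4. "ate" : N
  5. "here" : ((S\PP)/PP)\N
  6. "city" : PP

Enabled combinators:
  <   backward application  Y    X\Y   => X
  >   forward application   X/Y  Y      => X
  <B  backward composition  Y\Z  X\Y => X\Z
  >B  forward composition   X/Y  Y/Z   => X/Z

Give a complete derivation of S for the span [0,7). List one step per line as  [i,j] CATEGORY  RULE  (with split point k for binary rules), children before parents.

[0,1] (PP/(S\NP))/S  lex  "heard"
[1,2] S  lex  "no"
[0,2] PP/(S\NP)  >  k=1
[2,3] PP  lex  "gave"
[3,4] (S\NP)\PP  lex  "a"
[2,4] S\NP  <  k=3
[0,4] PP  >  k=2
[4,5] N  lex  "ate"
[5,6] ((S\PP)/PP)\N  lex  "here"
[4,6] (S\PP)/PP  <  k=5
[6,7] PP  lex  "city"
[4,7] S\PP  >  k=6
[0,7] S  <  k=4

[0,7] S   <
  [0,4] PP   >
    [0,2] PP/(S\NP)   >
      [0,1] "heard" : (PP/(S\NP))/S
      [1,2] "no" : S
    [2,4] S\NP   <
      [2,3] "gave" : PP
      [3,4] "a" : (S\NP)\PP
  [4,7] S\PP   >
    [4,6] (S\PP)/PP   <
      [4,5] "ate" : N
      [5,6] "here" : ((S\PP)/PP)\N
    [6,7] "city" : PP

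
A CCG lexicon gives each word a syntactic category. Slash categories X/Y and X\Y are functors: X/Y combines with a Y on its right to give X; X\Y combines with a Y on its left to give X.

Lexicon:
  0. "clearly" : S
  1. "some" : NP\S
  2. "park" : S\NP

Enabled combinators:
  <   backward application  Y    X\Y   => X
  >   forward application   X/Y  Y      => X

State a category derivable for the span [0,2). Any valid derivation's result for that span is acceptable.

[0,3] S   <
  [0,2] NP   <
    [0,1] "clearly" : S
    [1,2] "some" : NP\S
  [2,3] "park" : S\NP

NP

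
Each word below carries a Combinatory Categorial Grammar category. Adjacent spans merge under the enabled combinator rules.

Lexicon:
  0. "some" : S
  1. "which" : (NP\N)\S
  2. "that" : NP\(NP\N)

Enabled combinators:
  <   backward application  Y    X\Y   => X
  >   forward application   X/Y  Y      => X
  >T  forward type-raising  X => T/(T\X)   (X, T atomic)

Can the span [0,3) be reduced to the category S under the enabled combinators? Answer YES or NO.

S (NP\N)\S NP\(NP\N)
CKY chart[0,3] = {N/(N\NP), NP, NP/(NP\NP), PP/(PP\NP), S/(S\NP)}; S ∉ chart

NO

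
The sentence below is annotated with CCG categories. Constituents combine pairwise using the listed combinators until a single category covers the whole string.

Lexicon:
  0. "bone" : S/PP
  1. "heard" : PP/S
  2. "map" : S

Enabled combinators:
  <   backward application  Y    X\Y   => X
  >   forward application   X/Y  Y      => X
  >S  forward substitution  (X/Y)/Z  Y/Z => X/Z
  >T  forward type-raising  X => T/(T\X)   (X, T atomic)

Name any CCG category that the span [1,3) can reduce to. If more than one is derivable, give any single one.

[0,3] S   >
  [0,1] "bone" : S/PP
  [1,3] PP   >
    [1,2] "heard" : PP/S
    [2,3] "map" : S

PP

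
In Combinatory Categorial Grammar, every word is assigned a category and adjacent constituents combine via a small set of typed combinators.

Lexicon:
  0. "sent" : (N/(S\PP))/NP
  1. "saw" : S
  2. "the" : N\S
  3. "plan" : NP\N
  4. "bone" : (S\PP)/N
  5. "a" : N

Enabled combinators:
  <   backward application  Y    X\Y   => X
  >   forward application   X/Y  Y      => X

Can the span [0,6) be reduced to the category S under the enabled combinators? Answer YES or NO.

(N/(S\PP))/NP S N\S NP\N (S\PP)/N N
CKY chart[0,6] = {N}; S ∉ chart

NO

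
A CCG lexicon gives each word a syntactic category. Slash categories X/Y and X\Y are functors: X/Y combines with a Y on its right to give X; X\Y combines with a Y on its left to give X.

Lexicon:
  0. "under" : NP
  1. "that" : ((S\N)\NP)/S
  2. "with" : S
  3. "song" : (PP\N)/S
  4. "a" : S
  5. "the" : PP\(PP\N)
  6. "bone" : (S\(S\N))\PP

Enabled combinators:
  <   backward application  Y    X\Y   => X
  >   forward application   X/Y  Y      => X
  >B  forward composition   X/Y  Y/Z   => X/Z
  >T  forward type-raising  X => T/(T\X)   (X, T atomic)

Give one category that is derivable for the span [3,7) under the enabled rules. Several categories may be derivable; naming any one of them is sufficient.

S\(S\N)

[0,7] S   <
  [0,3] S\N   <
    [0,1] "under" : NP
    [1,3] (S\N)\NP   >
      [1,2] "that" : ((S\N)\NP)/S
      [2,3] "with" : S
  [3,7] S\(S\N)   <
    [3,6] PP   <
      [3,5] PP\N   >
        [3,4] "song" : (PP\N)/S
        [4,5] "a" : S
      [5,6] "the" : PP\(PP\N)
    [6,7] "bone" : (S\(S\N))\PP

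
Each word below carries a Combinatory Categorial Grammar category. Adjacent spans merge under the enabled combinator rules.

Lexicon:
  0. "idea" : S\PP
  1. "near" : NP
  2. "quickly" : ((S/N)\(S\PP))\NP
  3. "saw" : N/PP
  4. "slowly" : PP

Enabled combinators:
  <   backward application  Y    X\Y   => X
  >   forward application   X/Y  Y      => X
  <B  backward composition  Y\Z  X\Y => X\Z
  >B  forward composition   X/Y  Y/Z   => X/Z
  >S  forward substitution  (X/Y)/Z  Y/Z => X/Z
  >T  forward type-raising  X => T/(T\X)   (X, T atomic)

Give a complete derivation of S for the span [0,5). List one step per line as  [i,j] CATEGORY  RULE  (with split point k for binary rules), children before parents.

[0,1] S\PP  lex  "idea"
[1,2] NP  lex  "near"
[2,3] ((S/N)\(S\PP))\NP  lex  "quickly"
[1,3] (S/N)\(S\PP)  <  k=2
[0,3] S/N  <  k=1
[3,4] N/PP  lex  "saw"
[4,5] PP  lex  "slowly"
[3,5] N  >  k=4
[0,5] S  >  k=3

[0,5] S   >
  [0,3] S/N   <
    [0,1] "idea" : S\PP
    [1,3] (S/N)\(S\PP)   <
      [1,2] "near" : NP
      [2,3] "quickly" : ((S/N)\(S\PP))\NP
  [3,5] N   >
    [3,4] "saw" : N/PP
    [4,5] "slowly" : PP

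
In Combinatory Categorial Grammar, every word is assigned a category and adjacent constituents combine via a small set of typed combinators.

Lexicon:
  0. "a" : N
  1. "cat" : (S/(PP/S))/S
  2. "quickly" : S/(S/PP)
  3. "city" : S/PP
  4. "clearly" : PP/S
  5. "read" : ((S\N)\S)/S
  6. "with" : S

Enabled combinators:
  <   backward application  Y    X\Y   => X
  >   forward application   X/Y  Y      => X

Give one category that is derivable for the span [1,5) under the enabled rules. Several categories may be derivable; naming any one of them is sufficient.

[0,7] S   <
  [0,1] "a" : N
  [1,7] S\N   <
    [1,5] S   >
      [1,4] S/(PP/S)   >
        [1,2] "cat" : (S/(PP/S))/S
        [2,4] S   >
          [2,3] "quickly" : S/(S/PP)
          [3,4] "city" : S/PP
      [4,5] "clearly" : PP/S
    [5,7] (S\N)\S   >
      [5,6] "read" : ((S\N)\S)/S
      [6,7] "with" : S

S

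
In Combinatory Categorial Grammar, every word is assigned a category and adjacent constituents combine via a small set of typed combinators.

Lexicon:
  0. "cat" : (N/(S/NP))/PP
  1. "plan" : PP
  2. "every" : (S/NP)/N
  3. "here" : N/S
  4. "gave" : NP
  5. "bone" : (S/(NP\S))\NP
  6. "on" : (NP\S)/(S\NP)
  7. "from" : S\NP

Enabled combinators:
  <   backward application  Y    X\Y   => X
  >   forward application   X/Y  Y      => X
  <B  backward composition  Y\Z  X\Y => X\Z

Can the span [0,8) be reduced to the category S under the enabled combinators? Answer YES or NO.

(N/(S/NP))/PP PP (S/NP)/N N/S NP (S/(NP\S))\NP (NP\S)/(S\NP) S\NP
CKY chart[0,8] = {N}; S ∉ chart

NO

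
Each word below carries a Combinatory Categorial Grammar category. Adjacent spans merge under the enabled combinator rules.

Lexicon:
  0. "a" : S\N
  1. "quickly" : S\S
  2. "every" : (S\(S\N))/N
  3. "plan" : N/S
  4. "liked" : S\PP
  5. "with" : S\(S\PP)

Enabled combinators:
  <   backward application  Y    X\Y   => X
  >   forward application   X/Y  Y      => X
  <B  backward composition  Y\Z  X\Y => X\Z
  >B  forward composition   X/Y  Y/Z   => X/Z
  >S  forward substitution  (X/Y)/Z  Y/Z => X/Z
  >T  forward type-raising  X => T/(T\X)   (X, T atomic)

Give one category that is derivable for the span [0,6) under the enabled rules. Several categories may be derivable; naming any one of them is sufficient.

[0,6] S   <
  [0,2] S\N   <B
    [0,1] "a" : S\N
    [1,2] "quickly" : S\S
  [2,6] S\(S\N)   >
    [2,3] "every" : (S\(S\N))/N
    [3,6] N   >
      [3,4] "plan" : N/S
      [4,6] S   <
        [4,5] "liked" : S\PP
        [5,6] "with" : S\(S\PP)

S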